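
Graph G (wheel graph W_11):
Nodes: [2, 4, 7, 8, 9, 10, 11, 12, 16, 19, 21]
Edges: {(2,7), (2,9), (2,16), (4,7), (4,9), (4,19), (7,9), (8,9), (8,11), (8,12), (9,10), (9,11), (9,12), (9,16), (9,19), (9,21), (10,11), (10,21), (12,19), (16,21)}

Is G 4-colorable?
A valid 4-coloring: color 1: [9]; color 2: [2, 4, 11, 12, 21]; color 3: [7, 8, 10, 16, 19].
(χ(G) = 3 ≤ 4.)

Yes, G is 4-colorable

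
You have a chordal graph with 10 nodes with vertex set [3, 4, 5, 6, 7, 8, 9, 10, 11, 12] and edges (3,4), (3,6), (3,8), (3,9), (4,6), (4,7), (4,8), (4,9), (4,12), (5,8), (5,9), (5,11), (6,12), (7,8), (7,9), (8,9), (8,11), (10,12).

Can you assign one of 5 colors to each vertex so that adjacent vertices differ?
A valid 5-coloring: color 1: [4, 5, 10]; color 2: [6, 8]; color 3: [9, 11, 12]; color 4: [3, 7].
(χ(G) = 4 ≤ 5.)

Yes, G is 5-colorable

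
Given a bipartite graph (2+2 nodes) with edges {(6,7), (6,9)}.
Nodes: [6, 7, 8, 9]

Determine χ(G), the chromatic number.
Clique number ω(G) = 2 (lower bound: χ ≥ ω).
The graph is bipartite (no odd cycle), so 2 colors suffice: χ(G) = 2.
A valid 2-coloring: color 1: [6, 8]; color 2: [7, 9].

χ(G) = 2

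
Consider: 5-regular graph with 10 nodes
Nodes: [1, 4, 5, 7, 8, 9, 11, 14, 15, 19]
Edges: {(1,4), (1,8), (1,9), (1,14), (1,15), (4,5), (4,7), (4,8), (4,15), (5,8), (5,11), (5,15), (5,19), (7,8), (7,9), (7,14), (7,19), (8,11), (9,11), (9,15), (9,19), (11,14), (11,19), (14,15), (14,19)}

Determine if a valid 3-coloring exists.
Suppose a proper 3-coloring c exists. The clique [1, 4, 8] takes 3 distinct colors; by symmetry let c(1) = 1, c(4) = 2, c(8) = 3.
- Vertex 5: neighbors [4, 8] already have colors [2, 3] ⇒ c(5) = 1.
- Vertex 7: neighbors [4, 8] already have colors [2, 3] ⇒ c(7) = 1.
- Vertex 11: neighbors [5, 8] already have colors [1, 3] ⇒ c(11) = 2.
- Vertex 9: neighbors [1, 11] already have colors [1, 2] ⇒ c(9) = 3.
- Vertex 15: neighbors [1, 4, 9] already have colors [1, 2, 3] — all 3 colors blocked. Contradiction.
The forced assignments end in a contradiction, so G has no proper 3-coloring (χ ≥ 4).

No, G is not 3-colorable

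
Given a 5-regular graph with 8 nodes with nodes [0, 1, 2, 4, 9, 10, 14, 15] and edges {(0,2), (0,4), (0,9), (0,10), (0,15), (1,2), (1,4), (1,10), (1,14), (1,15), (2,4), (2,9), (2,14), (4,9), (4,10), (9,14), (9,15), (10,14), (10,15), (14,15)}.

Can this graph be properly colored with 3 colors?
The clique on vertices [0, 2, 4, 9] has size 4 > 3, so it alone needs 4 colors.

No, G is not 3-colorable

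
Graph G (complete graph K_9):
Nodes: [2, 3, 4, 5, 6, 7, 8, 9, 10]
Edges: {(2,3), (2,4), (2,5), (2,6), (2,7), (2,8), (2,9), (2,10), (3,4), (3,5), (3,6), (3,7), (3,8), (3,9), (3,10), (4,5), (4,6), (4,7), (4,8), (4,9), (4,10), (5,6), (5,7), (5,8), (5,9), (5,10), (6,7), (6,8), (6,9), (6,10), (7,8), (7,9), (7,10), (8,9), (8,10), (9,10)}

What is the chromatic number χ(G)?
χ(G) = 9

Clique number ω(G) = 9 (lower bound: χ ≥ ω).
The clique on [2, 3, 4, 5, 6, 7, 8, 9, 10] has size 9, forcing χ ≥ 9, and the coloring below uses 9 colors, so χ(G) = 9.
A valid 9-coloring: color 1: [9]; color 2: [7]; color 3: [4]; color 4: [10]; color 5: [5]; color 6: [8]; color 7: [2]; color 8: [6]; color 9: [3].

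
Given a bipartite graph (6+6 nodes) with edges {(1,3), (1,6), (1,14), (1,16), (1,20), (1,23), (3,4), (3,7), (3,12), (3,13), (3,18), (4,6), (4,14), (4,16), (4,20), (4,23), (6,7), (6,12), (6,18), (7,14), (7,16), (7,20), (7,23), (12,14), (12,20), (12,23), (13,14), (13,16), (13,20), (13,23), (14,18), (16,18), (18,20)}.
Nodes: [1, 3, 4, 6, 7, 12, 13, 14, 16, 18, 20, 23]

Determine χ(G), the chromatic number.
Clique number ω(G) = 2 (lower bound: χ ≥ ω).
The graph is bipartite (no odd cycle), so 2 colors suffice: χ(G) = 2.
A valid 2-coloring: color 1: [3, 6, 14, 16, 20, 23]; color 2: [1, 4, 7, 12, 13, 18].

χ(G) = 2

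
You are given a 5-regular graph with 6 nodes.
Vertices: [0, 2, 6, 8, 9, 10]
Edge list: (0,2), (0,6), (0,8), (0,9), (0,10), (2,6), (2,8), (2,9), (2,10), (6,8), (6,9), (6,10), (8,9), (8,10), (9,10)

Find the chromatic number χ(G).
Clique number ω(G) = 6 (lower bound: χ ≥ ω).
The clique on [0, 2, 6, 8, 9, 10] has size 6, forcing χ ≥ 6, and the coloring below uses 6 colors, so χ(G) = 6.
A valid 6-coloring: color 1: [9]; color 2: [2]; color 3: [10]; color 4: [0]; color 5: [6]; color 6: [8].

χ(G) = 6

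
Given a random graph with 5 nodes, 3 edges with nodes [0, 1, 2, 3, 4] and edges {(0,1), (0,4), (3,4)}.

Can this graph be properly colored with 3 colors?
Yes, G is 3-colorable

A valid 3-coloring: color 1: [0, 2, 3]; color 2: [1, 4].
(χ(G) = 2 ≤ 3.)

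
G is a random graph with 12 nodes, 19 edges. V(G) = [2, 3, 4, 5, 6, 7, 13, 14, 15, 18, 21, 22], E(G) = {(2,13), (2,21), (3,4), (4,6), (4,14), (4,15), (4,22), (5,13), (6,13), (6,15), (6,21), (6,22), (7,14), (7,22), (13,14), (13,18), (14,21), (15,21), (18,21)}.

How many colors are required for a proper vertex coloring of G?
χ(G) = 3

Clique number ω(G) = 3 (lower bound: χ ≥ ω).
The clique on [4, 6, 22] has size 3, forcing χ ≥ 3, and the coloring below uses 3 colors, so χ(G) = 3.
A valid 3-coloring: color 1: [4, 7, 13, 21]; color 2: [2, 3, 5, 6, 14, 18]; color 3: [15, 22].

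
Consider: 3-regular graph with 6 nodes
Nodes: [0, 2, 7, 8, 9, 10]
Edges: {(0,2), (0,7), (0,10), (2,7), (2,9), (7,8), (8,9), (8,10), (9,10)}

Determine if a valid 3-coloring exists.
Yes, G is 3-colorable

A valid 3-coloring: color 1: [7, 10]; color 2: [0, 9]; color 3: [2, 8].
(χ(G) = 3 ≤ 3.)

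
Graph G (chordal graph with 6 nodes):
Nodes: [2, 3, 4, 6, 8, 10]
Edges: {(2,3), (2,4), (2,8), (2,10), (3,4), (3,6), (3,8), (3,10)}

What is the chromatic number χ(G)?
Clique number ω(G) = 3 (lower bound: χ ≥ ω).
The clique on [2, 3, 8] has size 3, forcing χ ≥ 3, and the coloring below uses 3 colors, so χ(G) = 3.
A valid 3-coloring: color 1: [3]; color 2: [2, 6]; color 3: [4, 8, 10].

χ(G) = 3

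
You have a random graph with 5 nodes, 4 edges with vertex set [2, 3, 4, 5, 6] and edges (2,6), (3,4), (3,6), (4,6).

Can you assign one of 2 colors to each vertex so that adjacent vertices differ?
No, G is not 2-colorable

The clique on vertices [3, 4, 6] has size 3 > 2, so it alone needs 3 colors.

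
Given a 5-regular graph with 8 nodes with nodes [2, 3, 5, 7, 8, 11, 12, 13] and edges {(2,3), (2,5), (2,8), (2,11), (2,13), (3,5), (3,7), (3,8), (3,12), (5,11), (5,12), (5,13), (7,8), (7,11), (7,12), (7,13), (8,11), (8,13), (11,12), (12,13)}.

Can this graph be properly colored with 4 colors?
Yes, G is 4-colorable

A valid 4-coloring: color 1: [2, 7]; color 2: [8, 12]; color 3: [3, 11, 13]; color 4: [5].
(χ(G) = 4 ≤ 4.)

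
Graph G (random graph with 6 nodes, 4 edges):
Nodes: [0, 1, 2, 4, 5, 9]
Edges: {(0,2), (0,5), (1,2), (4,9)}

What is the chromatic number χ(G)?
χ(G) = 2

Clique number ω(G) = 2 (lower bound: χ ≥ ω).
The graph is bipartite (no odd cycle), so 2 colors suffice: χ(G) = 2.
A valid 2-coloring: color 1: [0, 1, 9]; color 2: [2, 4, 5].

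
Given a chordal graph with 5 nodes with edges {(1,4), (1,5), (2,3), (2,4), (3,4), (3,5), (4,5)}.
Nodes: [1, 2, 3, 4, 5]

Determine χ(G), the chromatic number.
Clique number ω(G) = 3 (lower bound: χ ≥ ω).
The clique on [1, 4, 5] has size 3, forcing χ ≥ 3, and the coloring below uses 3 colors, so χ(G) = 3.
A valid 3-coloring: color 1: [4]; color 2: [1, 3]; color 3: [2, 5].

χ(G) = 3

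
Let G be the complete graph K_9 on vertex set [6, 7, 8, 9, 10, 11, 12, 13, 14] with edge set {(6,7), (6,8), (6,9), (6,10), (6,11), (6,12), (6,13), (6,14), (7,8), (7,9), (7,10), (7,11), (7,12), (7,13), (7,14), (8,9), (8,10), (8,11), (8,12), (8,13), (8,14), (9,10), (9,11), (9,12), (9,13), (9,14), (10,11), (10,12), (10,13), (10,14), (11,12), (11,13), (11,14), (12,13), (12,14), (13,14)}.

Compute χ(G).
Clique number ω(G) = 9 (lower bound: χ ≥ ω).
The clique on [6, 7, 8, 9, 10, 11, 12, 13, 14] has size 9, forcing χ ≥ 9, and the coloring below uses 9 colors, so χ(G) = 9.
A valid 9-coloring: color 1: [14]; color 2: [8]; color 3: [11]; color 4: [12]; color 5: [13]; color 6: [9]; color 7: [7]; color 8: [6]; color 9: [10].

χ(G) = 9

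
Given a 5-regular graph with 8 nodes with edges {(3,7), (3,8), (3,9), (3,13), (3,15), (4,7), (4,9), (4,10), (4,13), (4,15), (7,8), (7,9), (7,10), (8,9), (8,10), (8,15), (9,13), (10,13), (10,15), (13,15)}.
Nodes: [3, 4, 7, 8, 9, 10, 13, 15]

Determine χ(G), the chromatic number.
χ(G) = 4

Clique number ω(G) = 4 (lower bound: χ ≥ ω).
The clique on [4, 10, 13, 15] has size 4, forcing χ ≥ 4, and the coloring below uses 4 colors, so χ(G) = 4.
A valid 4-coloring: color 1: [7, 15]; color 2: [9, 10]; color 3: [8, 13]; color 4: [3, 4].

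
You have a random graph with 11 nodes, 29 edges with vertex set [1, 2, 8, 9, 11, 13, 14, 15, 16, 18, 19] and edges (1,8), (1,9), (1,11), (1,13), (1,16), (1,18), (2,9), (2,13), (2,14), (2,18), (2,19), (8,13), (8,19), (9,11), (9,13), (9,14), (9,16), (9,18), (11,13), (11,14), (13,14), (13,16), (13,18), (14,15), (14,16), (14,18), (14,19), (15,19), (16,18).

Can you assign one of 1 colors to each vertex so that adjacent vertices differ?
No, G is not 1-colorable

The clique on vertices [1, 9, 13, 16, 18] has size 5 > 1, so it alone needs 5 colors.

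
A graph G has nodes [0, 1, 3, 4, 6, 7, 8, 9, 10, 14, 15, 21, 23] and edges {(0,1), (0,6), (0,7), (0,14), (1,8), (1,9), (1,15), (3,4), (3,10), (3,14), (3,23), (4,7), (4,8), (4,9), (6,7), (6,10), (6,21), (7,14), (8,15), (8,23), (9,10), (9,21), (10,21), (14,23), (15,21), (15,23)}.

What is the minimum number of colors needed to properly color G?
Clique number ω(G) = 3 (lower bound: χ ≥ ω).
Suppose a proper 3-coloring c exists. The clique [0, 6, 7] takes 3 distinct colors; by symmetry let c(0) = 1, c(6) = 2, c(7) = 3.
- Vertex 14: neighbors [0, 7] already have colors [1, 3] ⇒ c(14) = 2.
- Vertex 1: neighbors [0] already have colors [1]; try each remaining color.
- Case c(1) = 2:
  - Vertex 3: neighbors [14] already have colors [2]; try each remaining color.
  - Case c(3) = 1:
    - Vertex 4: neighbors [3, 7] already have colors [1, 3] ⇒ c(4) = 2.
    - Vertex 10: neighbors [3, 6] already have colors [1, 2] ⇒ c(10) = 3.
    - Vertex 21: neighbors [6, 10] already have colors [2, 3] ⇒ c(21) = 1.
    - Vertex 9: neighbors [21, 1, 10] already have colors [1, 2, 3] — all 3 colors blocked. Contradiction.
  - Case c(3) = 3:
    - Vertex 10: neighbors [6, 3] already have colors [2, 3] ⇒ c(10) = 1.
    - Vertex 9: neighbors [10, 1] already have colors [1, 2] ⇒ c(9) = 3.
    - Vertex 21: neighbors [10, 6, 9] already have colors [1, 2, 3] — all 3 colors blocked. Contradiction.
- Case c(1) = 3:
  - Vertex 3: neighbors [14] already have colors [2]; try each remaining color.
  - Case c(3) = 1:
    - Vertex 4: neighbors [3, 7] already have colors [1, 3] ⇒ c(4) = 2.
    - Vertex 8: neighbors [4, 1] already have colors [2, 3] ⇒ c(8) = 1.
    - Vertex 9: neighbors [4, 1] already have colors [2, 3] ⇒ c(9) = 1.
    - Vertex 15: neighbors [8, 1] already have colors [1, 3] ⇒ c(15) = 2.
    - Vertex 10: neighbors [3, 6] already have colors [1, 2] ⇒ c(10) = 3.
    - Vertex 21: neighbors [9, 6, 10] already have colors [1, 2, 3] — all 3 colors blocked. Contradiction.
  - Case c(3) = 3:
    - Vertex 10: neighbors [6, 3] already have colors [2, 3] ⇒ c(10) = 1.
    - Vertex 9: neighbors [10, 1] already have colors [1, 3] ⇒ c(9) = 2.
    - Vertex 23: neighbors [14, 3] already have colors [2, 3] ⇒ c(23) = 1.
    - Vertex 8: neighbors [23, 1] already have colors [1, 3] ⇒ c(8) = 2.
    - Vertex 15: neighbors [23, 8, 1] already have colors [1, 2, 3] — all 3 colors blocked. Contradiction.
Every case ends in a contradiction, so G has no proper 3-coloring (χ ≥ 4).
The coloring below uses 4 colors, so χ(G) = 4.
A valid 4-coloring: color 1: [0, 3, 9, 15]; color 2: [1, 4, 6, 23]; color 3: [8, 10, 14]; color 4: [7, 21].

χ(G) = 4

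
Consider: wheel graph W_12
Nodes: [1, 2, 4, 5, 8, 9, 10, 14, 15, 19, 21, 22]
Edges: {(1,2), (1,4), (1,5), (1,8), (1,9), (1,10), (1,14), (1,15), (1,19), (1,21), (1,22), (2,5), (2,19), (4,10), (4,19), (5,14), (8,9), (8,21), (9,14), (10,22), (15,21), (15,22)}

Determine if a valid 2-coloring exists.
No, G is not 2-colorable

The clique on vertices [1, 2, 19] has size 3 > 2, so it alone needs 3 colors.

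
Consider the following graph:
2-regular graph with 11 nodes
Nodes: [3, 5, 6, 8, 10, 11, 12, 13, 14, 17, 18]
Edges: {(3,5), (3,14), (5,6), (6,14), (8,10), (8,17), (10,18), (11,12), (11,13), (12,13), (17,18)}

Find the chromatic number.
χ(G) = 3

Clique number ω(G) = 3 (lower bound: χ ≥ ω).
The clique on [11, 12, 13] has size 3, forcing χ ≥ 3, and the coloring below uses 3 colors, so χ(G) = 3.
A valid 3-coloring: color 1: [5, 8, 12, 14, 18]; color 2: [3, 6, 10, 11, 17]; color 3: [13].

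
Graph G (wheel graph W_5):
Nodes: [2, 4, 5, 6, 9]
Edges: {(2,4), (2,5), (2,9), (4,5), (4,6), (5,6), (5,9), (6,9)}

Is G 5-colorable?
A valid 5-coloring: color 1: [5]; color 2: [2, 6]; color 3: [4, 9].
(χ(G) = 3 ≤ 5.)

Yes, G is 5-colorable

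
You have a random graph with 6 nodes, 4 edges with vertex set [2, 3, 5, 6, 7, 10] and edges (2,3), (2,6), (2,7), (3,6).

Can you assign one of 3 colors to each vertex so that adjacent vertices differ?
Yes, G is 3-colorable

A valid 3-coloring: color 1: [2, 5, 10]; color 2: [6, 7]; color 3: [3].
(χ(G) = 3 ≤ 3.)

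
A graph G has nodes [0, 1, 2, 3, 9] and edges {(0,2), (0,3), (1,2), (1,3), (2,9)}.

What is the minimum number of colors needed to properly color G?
χ(G) = 2

Clique number ω(G) = 2 (lower bound: χ ≥ ω).
The graph is bipartite (no odd cycle), so 2 colors suffice: χ(G) = 2.
A valid 2-coloring: color 1: [2, 3]; color 2: [0, 1, 9].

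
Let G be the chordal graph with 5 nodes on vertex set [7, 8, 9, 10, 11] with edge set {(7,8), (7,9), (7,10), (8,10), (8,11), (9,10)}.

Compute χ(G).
χ(G) = 3

Clique number ω(G) = 3 (lower bound: χ ≥ ω).
The clique on [7, 8, 10] has size 3, forcing χ ≥ 3, and the coloring below uses 3 colors, so χ(G) = 3.
A valid 3-coloring: color 1: [8, 9]; color 2: [10, 11]; color 3: [7].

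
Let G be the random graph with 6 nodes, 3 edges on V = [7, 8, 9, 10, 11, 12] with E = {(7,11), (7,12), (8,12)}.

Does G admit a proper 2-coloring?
Yes, G is 2-colorable

A valid 2-coloring: color 1: [7, 8, 9, 10]; color 2: [11, 12].
(χ(G) = 2 ≤ 2.)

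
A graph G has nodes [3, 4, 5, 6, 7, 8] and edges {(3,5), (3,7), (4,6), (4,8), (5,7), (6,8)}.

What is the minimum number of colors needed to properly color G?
χ(G) = 3

Clique number ω(G) = 3 (lower bound: χ ≥ ω).
The clique on [4, 6, 8] has size 3, forcing χ ≥ 3, and the coloring below uses 3 colors, so χ(G) = 3.
A valid 3-coloring: color 1: [5, 6]; color 2: [4, 7]; color 3: [3, 8].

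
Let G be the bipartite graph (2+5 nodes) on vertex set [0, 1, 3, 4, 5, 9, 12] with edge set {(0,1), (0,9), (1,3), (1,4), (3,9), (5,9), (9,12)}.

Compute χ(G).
Clique number ω(G) = 2 (lower bound: χ ≥ ω).
The graph is bipartite (no odd cycle), so 2 colors suffice: χ(G) = 2.
A valid 2-coloring: color 1: [1, 9]; color 2: [0, 3, 4, 5, 12].

χ(G) = 2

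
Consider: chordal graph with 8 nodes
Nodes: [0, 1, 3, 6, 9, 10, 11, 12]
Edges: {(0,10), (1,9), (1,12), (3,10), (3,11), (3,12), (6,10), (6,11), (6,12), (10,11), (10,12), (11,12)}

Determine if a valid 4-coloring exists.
Yes, G is 4-colorable

A valid 4-coloring: color 1: [1, 10]; color 2: [0, 9, 12]; color 3: [11]; color 4: [3, 6].
(χ(G) = 4 ≤ 4.)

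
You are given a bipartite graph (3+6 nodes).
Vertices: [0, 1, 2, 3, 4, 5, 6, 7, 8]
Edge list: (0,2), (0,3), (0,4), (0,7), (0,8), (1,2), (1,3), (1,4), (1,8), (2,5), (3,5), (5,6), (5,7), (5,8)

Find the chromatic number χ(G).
χ(G) = 2

Clique number ω(G) = 2 (lower bound: χ ≥ ω).
The graph is bipartite (no odd cycle), so 2 colors suffice: χ(G) = 2.
A valid 2-coloring: color 1: [0, 1, 5]; color 2: [2, 3, 4, 6, 7, 8].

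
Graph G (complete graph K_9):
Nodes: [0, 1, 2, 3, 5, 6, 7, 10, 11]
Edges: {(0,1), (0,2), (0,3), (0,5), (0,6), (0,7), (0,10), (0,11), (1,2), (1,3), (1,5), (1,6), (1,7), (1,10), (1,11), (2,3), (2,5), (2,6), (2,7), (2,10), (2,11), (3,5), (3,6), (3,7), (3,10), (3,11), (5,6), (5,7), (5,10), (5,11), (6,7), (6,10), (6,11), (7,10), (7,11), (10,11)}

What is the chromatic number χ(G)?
Clique number ω(G) = 9 (lower bound: χ ≥ ω).
The clique on [0, 1, 2, 3, 5, 6, 7, 10, 11] has size 9, forcing χ ≥ 9, and the coloring below uses 9 colors, so χ(G) = 9.
A valid 9-coloring: color 1: [11]; color 2: [5]; color 3: [2]; color 4: [7]; color 5: [1]; color 6: [3]; color 7: [10]; color 8: [0]; color 9: [6].

χ(G) = 9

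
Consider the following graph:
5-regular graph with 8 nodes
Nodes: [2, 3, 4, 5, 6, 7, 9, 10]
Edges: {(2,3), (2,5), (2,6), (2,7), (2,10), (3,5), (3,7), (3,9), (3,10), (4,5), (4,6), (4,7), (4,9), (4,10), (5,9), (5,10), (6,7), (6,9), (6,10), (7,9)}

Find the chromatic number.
χ(G) = 4

Clique number ω(G) = 4 (lower bound: χ ≥ ω).
The clique on [4, 6, 7, 9] has size 4, forcing χ ≥ 4, and the coloring below uses 4 colors, so χ(G) = 4.
A valid 4-coloring: color 1: [7, 10]; color 2: [5, 6]; color 3: [3, 4]; color 4: [2, 9].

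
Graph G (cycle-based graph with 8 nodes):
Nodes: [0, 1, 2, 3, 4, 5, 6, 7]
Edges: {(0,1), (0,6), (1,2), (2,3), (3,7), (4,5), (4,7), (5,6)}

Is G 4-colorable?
Yes, G is 4-colorable

A valid 4-coloring: color 1: [1, 3, 4, 6]; color 2: [0, 2, 5, 7].
(χ(G) = 2 ≤ 4.)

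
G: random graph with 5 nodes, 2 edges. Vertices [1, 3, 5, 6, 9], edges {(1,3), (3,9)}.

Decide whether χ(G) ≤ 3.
Yes, G is 3-colorable

A valid 3-coloring: color 1: [3, 5, 6]; color 2: [1, 9].
(χ(G) = 2 ≤ 3.)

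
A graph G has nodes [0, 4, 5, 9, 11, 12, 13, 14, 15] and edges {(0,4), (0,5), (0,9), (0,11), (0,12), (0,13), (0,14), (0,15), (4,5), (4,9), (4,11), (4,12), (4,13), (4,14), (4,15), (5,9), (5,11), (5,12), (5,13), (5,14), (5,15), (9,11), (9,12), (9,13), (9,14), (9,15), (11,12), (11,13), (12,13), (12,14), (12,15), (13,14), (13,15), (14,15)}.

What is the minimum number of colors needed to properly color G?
Clique number ω(G) = 8 (lower bound: χ ≥ ω).
The clique on [0, 4, 5, 9, 12, 13, 14, 15] has size 8, forcing χ ≥ 8, and the coloring below uses 8 colors, so χ(G) = 8.
A valid 8-coloring: color 1: [13]; color 2: [5]; color 3: [9]; color 4: [0]; color 5: [12]; color 6: [4]; color 7: [11, 14]; color 8: [15].

χ(G) = 8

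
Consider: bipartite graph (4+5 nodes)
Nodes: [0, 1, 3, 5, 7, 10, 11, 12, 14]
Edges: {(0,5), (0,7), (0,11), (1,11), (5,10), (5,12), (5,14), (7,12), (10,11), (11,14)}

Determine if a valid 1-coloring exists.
No, G is not 1-colorable

Edge (1,11) forces its endpoints to differ, so 1 color is not enough.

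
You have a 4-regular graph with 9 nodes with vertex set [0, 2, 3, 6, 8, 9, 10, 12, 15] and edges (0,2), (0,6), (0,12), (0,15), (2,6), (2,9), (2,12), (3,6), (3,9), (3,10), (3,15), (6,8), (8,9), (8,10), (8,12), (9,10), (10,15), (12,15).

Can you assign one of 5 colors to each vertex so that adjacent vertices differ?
A valid 5-coloring: color 1: [0, 3, 8]; color 2: [6, 9, 15]; color 3: [10, 12]; color 4: [2].
(χ(G) = 4 ≤ 5.)

Yes, G is 5-colorable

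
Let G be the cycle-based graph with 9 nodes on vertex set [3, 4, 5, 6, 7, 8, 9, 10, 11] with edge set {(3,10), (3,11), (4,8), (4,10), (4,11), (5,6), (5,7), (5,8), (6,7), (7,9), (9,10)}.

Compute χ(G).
χ(G) = 3

Clique number ω(G) = 3 (lower bound: χ ≥ ω).
The clique on [5, 6, 7] has size 3, forcing χ ≥ 3, and the coloring below uses 3 colors, so χ(G) = 3.
A valid 3-coloring: color 1: [7, 8, 10, 11]; color 2: [3, 4, 5, 9]; color 3: [6].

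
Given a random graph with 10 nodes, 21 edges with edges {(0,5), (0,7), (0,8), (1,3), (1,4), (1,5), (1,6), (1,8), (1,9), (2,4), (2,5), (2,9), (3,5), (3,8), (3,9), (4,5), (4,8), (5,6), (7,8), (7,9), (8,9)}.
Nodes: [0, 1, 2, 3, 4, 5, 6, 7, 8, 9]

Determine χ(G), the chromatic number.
χ(G) = 4

Clique number ω(G) = 4 (lower bound: χ ≥ ω).
The clique on [1, 3, 8, 9] has size 4, forcing χ ≥ 4, and the coloring below uses 4 colors, so χ(G) = 4.
A valid 4-coloring: color 1: [1, 2, 7]; color 2: [5, 8]; color 3: [0, 4, 6, 9]; color 4: [3].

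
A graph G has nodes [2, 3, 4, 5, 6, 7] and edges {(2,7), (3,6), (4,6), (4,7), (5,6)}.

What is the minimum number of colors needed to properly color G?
Clique number ω(G) = 2 (lower bound: χ ≥ ω).
The graph is bipartite (no odd cycle), so 2 colors suffice: χ(G) = 2.
A valid 2-coloring: color 1: [6, 7]; color 2: [2, 3, 4, 5].

χ(G) = 2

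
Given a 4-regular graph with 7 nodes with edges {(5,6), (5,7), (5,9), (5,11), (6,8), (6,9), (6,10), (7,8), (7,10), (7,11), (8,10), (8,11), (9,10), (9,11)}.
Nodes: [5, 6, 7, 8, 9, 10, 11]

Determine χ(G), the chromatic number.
χ(G) = 4

Clique number ω(G) = 3 (lower bound: χ ≥ ω).
Suppose a proper 3-coloring c exists. The clique [5, 6, 9] takes 3 distinct colors; by symmetry let c(5) = 1, c(6) = 2, c(9) = 3.
- Vertex 10: neighbors [6, 9] already have colors [2, 3] ⇒ c(10) = 1.
- Vertex 8: neighbors [10, 6] already have colors [1, 2] ⇒ c(8) = 3.
- Vertex 7: neighbors [5, 8] already have colors [1, 3] ⇒ c(7) = 2.
- Vertex 11: neighbors [5, 7, 8] already have colors [1, 2, 3] — all 3 colors blocked. Contradiction.
The forced assignments end in a contradiction, so G has no proper 3-coloring (χ ≥ 4).
The coloring below uses 4 colors, so χ(G) = 4.
A valid 4-coloring: color 1: [8, 9]; color 2: [5, 10]; color 3: [6, 7]; color 4: [11].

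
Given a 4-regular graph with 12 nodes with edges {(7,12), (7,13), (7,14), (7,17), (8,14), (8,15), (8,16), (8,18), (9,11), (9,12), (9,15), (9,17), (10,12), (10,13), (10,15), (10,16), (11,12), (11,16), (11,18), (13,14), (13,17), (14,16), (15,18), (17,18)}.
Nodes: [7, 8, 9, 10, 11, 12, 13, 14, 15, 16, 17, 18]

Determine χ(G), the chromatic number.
Clique number ω(G) = 3 (lower bound: χ ≥ ω).
The clique on [7, 13, 17] has size 3, forcing χ ≥ 3, and the coloring below uses 3 colors, so χ(G) = 3.
A valid 3-coloring: color 1: [12, 14, 15, 17]; color 2: [7, 8, 10, 11]; color 3: [9, 13, 16, 18].

χ(G) = 3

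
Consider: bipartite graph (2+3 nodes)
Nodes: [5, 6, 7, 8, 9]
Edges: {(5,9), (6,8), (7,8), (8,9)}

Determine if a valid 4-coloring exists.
A valid 4-coloring: color 1: [5, 8]; color 2: [6, 7, 9].
(χ(G) = 2 ≤ 4.)

Yes, G is 4-colorable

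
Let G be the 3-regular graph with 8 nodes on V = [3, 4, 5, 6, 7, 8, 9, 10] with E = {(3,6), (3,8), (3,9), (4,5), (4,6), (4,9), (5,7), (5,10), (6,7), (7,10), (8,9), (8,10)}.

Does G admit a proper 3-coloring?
Yes, G is 3-colorable

A valid 3-coloring: color 1: [4, 7, 8]; color 2: [6, 9, 10]; color 3: [3, 5].
(χ(G) = 3 ≤ 3.)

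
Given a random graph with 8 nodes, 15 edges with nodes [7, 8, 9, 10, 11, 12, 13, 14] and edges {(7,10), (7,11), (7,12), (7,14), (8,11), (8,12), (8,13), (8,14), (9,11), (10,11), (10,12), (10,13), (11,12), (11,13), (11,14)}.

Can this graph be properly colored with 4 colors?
A valid 4-coloring: color 1: [11]; color 2: [8, 9, 10]; color 3: [12, 13, 14]; color 4: [7].
(χ(G) = 4 ≤ 4.)

Yes, G is 4-colorable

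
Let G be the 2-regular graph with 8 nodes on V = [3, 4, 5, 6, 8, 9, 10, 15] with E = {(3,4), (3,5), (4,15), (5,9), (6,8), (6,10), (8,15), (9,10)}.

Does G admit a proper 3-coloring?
Yes, G is 3-colorable

A valid 3-coloring: color 1: [3, 6, 9, 15]; color 2: [4, 5, 8, 10].
(χ(G) = 2 ≤ 3.)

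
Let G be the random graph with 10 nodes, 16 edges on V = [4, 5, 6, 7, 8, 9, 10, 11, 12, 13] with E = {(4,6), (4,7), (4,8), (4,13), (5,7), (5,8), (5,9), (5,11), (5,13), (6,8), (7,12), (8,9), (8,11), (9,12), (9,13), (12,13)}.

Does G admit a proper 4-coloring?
Yes, G is 4-colorable

A valid 4-coloring: color 1: [4, 5, 10, 12]; color 2: [7, 8, 13]; color 3: [6, 9, 11].
(χ(G) = 3 ≤ 4.)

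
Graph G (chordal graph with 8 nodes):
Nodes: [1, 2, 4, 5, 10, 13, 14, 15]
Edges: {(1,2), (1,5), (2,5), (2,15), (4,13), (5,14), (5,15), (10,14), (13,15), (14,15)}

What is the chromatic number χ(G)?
Clique number ω(G) = 3 (lower bound: χ ≥ ω).
The clique on [1, 2, 5] has size 3, forcing χ ≥ 3, and the coloring below uses 3 colors, so χ(G) = 3.
A valid 3-coloring: color 1: [1, 4, 10, 15]; color 2: [5, 13]; color 3: [2, 14].

χ(G) = 3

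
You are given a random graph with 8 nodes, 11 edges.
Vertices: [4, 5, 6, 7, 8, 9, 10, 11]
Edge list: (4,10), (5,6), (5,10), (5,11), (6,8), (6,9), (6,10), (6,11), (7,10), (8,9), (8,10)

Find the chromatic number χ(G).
Clique number ω(G) = 3 (lower bound: χ ≥ ω).
The clique on [6, 8, 9] has size 3, forcing χ ≥ 3, and the coloring below uses 3 colors, so χ(G) = 3.
A valid 3-coloring: color 1: [9, 10, 11]; color 2: [4, 6, 7]; color 3: [5, 8].

χ(G) = 3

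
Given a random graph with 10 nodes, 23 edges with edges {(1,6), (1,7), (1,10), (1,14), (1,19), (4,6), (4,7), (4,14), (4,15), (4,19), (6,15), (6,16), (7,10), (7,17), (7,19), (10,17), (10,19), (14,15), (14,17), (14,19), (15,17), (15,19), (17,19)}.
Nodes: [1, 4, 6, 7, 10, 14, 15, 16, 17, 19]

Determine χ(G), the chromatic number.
Clique number ω(G) = 4 (lower bound: χ ≥ ω).
The clique on [14, 15, 17, 19] has size 4, forcing χ ≥ 4, and the coloring below uses 4 colors, so χ(G) = 4.
A valid 4-coloring: color 1: [6, 19]; color 2: [10, 14, 16]; color 3: [1, 4, 17]; color 4: [7, 15].

χ(G) = 4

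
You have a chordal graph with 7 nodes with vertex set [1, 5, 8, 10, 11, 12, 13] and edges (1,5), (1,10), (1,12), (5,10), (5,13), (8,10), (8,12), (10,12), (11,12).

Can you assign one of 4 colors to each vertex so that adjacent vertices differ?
Yes, G is 4-colorable

A valid 4-coloring: color 1: [10, 11, 13]; color 2: [5, 12]; color 3: [1, 8].
(χ(G) = 3 ≤ 4.)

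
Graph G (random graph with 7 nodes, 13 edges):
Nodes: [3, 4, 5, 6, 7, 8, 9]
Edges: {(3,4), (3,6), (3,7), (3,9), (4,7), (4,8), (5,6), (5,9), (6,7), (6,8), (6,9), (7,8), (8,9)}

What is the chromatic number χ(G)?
Clique number ω(G) = 3 (lower bound: χ ≥ ω).
The clique on [4, 7, 8] has size 3, forcing χ ≥ 3, and the coloring below uses 3 colors, so χ(G) = 3.
A valid 3-coloring: color 1: [4, 6]; color 2: [7, 9]; color 3: [3, 5, 8].

χ(G) = 3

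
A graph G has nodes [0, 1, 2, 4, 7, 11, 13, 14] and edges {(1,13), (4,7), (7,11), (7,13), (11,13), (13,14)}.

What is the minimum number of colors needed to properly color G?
χ(G) = 3

Clique number ω(G) = 3 (lower bound: χ ≥ ω).
The clique on [7, 11, 13] has size 3, forcing χ ≥ 3, and the coloring below uses 3 colors, so χ(G) = 3.
A valid 3-coloring: color 1: [0, 2, 4, 13]; color 2: [1, 7, 14]; color 3: [11].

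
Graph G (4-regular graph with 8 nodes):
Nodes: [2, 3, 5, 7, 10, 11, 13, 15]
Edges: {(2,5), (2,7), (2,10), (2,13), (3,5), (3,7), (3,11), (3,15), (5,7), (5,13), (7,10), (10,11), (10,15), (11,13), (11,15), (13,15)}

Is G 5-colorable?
Yes, G is 5-colorable

A valid 5-coloring: color 1: [3, 10, 13]; color 2: [2, 15]; color 3: [5, 11]; color 4: [7].
(χ(G) = 4 ≤ 5.)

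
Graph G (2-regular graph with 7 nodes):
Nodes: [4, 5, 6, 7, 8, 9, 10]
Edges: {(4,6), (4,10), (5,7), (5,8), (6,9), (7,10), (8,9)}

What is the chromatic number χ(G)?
χ(G) = 3

Clique number ω(G) = 2 (lower bound: χ ≥ ω).
Odd cycle [6, 4, 10, 7, 5, 8, 9] needs 3 colors (χ ≥ 3).
The coloring below uses 3 colors, so χ(G) = 3.
A valid 3-coloring: color 1: [6, 8, 10]; color 2: [4, 7, 9]; color 3: [5].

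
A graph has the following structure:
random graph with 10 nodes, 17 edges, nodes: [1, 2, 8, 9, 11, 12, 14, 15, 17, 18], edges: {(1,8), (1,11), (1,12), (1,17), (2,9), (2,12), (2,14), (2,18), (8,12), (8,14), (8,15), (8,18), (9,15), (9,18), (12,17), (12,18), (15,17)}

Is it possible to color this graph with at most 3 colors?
Yes, G is 3-colorable

A valid 3-coloring: color 1: [9, 11, 12, 14]; color 2: [2, 8, 17]; color 3: [1, 15, 18].
(χ(G) = 3 ≤ 3.)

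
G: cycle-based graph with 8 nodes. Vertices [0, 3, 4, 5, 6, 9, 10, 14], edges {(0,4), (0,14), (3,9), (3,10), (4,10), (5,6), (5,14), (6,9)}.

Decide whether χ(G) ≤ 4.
A valid 4-coloring: color 1: [3, 4, 6, 14]; color 2: [0, 5, 9, 10].
(χ(G) = 2 ≤ 4.)

Yes, G is 4-colorable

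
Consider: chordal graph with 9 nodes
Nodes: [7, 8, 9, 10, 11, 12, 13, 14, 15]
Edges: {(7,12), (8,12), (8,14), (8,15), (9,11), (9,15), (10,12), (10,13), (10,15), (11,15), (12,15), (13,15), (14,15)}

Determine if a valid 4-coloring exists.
A valid 4-coloring: color 1: [7, 15]; color 2: [11, 12, 13, 14]; color 3: [8, 9, 10].
(χ(G) = 3 ≤ 4.)

Yes, G is 4-colorable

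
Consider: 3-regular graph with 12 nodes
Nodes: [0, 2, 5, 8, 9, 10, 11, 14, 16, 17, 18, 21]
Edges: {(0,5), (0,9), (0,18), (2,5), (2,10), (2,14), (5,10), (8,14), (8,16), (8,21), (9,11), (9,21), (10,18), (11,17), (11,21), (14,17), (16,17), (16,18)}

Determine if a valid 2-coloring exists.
The clique on vertices [2, 5, 10] has size 3 > 2, so it alone needs 3 colors.

No, G is not 2-colorable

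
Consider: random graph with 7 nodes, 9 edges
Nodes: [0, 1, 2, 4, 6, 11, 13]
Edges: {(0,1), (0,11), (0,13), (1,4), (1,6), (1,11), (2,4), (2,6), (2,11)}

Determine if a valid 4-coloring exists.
Yes, G is 4-colorable

A valid 4-coloring: color 1: [1, 2, 13]; color 2: [0, 4, 6]; color 3: [11].
(χ(G) = 3 ≤ 4.)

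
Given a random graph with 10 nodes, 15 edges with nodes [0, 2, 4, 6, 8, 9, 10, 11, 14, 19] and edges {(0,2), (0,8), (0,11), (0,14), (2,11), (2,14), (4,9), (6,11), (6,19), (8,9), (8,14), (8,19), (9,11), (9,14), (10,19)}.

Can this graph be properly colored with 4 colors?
Yes, G is 4-colorable

A valid 4-coloring: color 1: [0, 9, 19]; color 2: [2, 4, 6, 8, 10]; color 3: [11, 14].
(χ(G) = 3 ≤ 4.)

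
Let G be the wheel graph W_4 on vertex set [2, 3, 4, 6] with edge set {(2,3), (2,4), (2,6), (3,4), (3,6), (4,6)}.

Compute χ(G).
Clique number ω(G) = 4 (lower bound: χ ≥ ω).
The clique on [2, 3, 4, 6] has size 4, forcing χ ≥ 4, and the coloring below uses 4 colors, so χ(G) = 4.
A valid 4-coloring: color 1: [3]; color 2: [4]; color 3: [6]; color 4: [2].

χ(G) = 4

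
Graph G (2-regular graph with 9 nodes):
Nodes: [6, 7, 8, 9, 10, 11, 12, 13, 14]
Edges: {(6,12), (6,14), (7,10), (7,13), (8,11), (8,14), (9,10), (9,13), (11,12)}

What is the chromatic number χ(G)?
χ(G) = 3

Clique number ω(G) = 2 (lower bound: χ ≥ ω).
Odd cycle [11, 12, 6, 14, 8] needs 3 colors (χ ≥ 3).
The coloring below uses 3 colors, so χ(G) = 3.
A valid 3-coloring: color 1: [10, 11, 13, 14]; color 2: [7, 8, 9, 12]; color 3: [6].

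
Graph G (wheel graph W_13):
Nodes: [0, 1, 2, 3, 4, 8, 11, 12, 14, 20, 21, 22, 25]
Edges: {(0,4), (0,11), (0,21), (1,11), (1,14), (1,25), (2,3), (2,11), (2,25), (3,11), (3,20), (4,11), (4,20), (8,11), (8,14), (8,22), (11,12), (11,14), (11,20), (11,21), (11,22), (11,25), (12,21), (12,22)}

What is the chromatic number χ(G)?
Clique number ω(G) = 3 (lower bound: χ ≥ ω).
The clique on [0, 4, 11] has size 3, forcing χ ≥ 3, and the coloring below uses 3 colors, so χ(G) = 3.
A valid 3-coloring: color 1: [11]; color 2: [3, 4, 14, 21, 22, 25]; color 3: [0, 1, 2, 8, 12, 20].

χ(G) = 3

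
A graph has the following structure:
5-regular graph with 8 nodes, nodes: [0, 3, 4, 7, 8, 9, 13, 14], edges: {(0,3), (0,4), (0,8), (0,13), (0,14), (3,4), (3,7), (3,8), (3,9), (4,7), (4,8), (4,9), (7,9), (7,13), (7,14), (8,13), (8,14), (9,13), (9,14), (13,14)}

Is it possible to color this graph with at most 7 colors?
Yes, G is 7-colorable

A valid 7-coloring: color 1: [4, 13]; color 2: [7, 8]; color 3: [0, 9]; color 4: [3, 14].
(χ(G) = 4 ≤ 7.)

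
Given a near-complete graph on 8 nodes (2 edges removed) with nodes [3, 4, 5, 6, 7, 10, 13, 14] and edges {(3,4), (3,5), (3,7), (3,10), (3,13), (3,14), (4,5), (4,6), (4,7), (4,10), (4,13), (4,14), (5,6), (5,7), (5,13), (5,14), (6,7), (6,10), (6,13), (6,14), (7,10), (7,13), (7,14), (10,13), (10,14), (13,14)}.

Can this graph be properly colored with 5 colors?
No, G is not 5-colorable

The clique on vertices [3, 4, 7, 10, 13, 14] has size 6 > 5, so it alone needs 6 colors.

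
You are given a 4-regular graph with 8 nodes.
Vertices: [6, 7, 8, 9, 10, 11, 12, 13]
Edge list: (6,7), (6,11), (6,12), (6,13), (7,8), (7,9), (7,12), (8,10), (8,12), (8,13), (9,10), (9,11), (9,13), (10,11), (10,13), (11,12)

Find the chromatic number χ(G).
χ(G) = 3

Clique number ω(G) = 3 (lower bound: χ ≥ ω).
The clique on [8, 10, 13] has size 3, forcing χ ≥ 3, and the coloring below uses 3 colors, so χ(G) = 3.
A valid 3-coloring: color 1: [6, 8, 9]; color 2: [7, 11, 13]; color 3: [10, 12].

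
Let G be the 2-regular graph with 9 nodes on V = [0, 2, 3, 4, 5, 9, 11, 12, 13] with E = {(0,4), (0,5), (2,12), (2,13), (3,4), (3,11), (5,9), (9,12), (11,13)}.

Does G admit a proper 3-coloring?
A valid 3-coloring: color 1: [0, 2, 3, 9]; color 2: [4, 5, 11, 12]; color 3: [13].
(χ(G) = 3 ≤ 3.)

Yes, G is 3-colorable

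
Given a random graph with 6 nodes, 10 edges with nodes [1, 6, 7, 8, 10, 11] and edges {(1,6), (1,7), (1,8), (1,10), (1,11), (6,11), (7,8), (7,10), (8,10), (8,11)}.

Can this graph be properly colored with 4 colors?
A valid 4-coloring: color 1: [1]; color 2: [6, 8]; color 3: [7, 11]; color 4: [10].
(χ(G) = 4 ≤ 4.)

Yes, G is 4-colorable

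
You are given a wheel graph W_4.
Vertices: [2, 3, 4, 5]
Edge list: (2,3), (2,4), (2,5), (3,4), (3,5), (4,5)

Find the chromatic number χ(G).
Clique number ω(G) = 4 (lower bound: χ ≥ ω).
The clique on [2, 3, 4, 5] has size 4, forcing χ ≥ 4, and the coloring below uses 4 colors, so χ(G) = 4.
A valid 4-coloring: color 1: [5]; color 2: [4]; color 3: [3]; color 4: [2].

χ(G) = 4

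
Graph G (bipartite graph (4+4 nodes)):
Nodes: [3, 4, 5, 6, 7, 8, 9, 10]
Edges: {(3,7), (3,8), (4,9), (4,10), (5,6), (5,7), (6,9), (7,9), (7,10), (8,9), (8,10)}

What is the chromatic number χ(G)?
χ(G) = 2

Clique number ω(G) = 2 (lower bound: χ ≥ ω).
The graph is bipartite (no odd cycle), so 2 colors suffice: χ(G) = 2.
A valid 2-coloring: color 1: [3, 5, 9, 10]; color 2: [4, 6, 7, 8].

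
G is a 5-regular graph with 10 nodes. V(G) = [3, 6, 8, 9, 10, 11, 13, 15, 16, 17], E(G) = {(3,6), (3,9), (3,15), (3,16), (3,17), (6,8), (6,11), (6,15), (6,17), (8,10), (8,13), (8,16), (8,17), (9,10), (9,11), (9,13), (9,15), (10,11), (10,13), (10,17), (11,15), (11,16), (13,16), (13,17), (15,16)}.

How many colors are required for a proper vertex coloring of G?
Clique number ω(G) = 4 (lower bound: χ ≥ ω).
The clique on [8, 10, 13, 17] has size 4, forcing χ ≥ 4, and the coloring below uses 4 colors, so χ(G) = 4.
A valid 4-coloring: color 1: [3, 8, 11]; color 2: [9, 16, 17]; color 3: [6, 13]; color 4: [10, 15].

χ(G) = 4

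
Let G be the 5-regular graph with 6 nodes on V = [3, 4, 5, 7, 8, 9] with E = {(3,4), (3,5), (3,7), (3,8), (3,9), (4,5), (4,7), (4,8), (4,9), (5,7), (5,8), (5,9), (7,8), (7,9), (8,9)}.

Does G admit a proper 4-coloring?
No, G is not 4-colorable

The clique on vertices [3, 4, 5, 7, 8, 9] has size 6 > 4, so it alone needs 6 colors.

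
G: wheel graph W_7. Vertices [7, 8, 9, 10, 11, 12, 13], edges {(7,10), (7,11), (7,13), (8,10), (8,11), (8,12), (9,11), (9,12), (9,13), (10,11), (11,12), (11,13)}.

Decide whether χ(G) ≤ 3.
A valid 3-coloring: color 1: [11]; color 2: [7, 8, 9]; color 3: [10, 12, 13].
(χ(G) = 3 ≤ 3.)

Yes, G is 3-colorable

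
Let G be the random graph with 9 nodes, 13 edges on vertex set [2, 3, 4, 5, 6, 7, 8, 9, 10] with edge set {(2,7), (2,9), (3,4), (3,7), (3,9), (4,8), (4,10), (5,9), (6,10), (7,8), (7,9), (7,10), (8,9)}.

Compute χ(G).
Clique number ω(G) = 3 (lower bound: χ ≥ ω).
The clique on [7, 8, 9] has size 3, forcing χ ≥ 3, and the coloring below uses 3 colors, so χ(G) = 3.
A valid 3-coloring: color 1: [9, 10]; color 2: [4, 5, 6, 7]; color 3: [2, 3, 8].

χ(G) = 3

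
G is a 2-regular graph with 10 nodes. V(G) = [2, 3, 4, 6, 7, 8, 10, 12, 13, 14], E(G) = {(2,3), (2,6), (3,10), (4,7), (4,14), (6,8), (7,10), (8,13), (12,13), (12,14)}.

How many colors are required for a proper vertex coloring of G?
χ(G) = 2

Clique number ω(G) = 2 (lower bound: χ ≥ ω).
The graph is bipartite (no odd cycle), so 2 colors suffice: χ(G) = 2.
A valid 2-coloring: color 1: [2, 4, 8, 10, 12]; color 2: [3, 6, 7, 13, 14].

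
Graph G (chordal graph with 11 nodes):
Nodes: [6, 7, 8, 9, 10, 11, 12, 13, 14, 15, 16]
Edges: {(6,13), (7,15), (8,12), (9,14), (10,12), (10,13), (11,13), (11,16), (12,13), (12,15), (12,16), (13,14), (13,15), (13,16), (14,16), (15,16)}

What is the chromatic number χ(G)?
Clique number ω(G) = 4 (lower bound: χ ≥ ω).
The clique on [12, 13, 15, 16] has size 4, forcing χ ≥ 4, and the coloring below uses 4 colors, so χ(G) = 4.
A valid 4-coloring: color 1: [7, 8, 9, 13]; color 2: [6, 11, 12, 14]; color 3: [10, 16]; color 4: [15].

χ(G) = 4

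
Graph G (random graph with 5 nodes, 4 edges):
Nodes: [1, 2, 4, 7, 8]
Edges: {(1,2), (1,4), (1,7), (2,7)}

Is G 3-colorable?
Yes, G is 3-colorable

A valid 3-coloring: color 1: [1, 8]; color 2: [4, 7]; color 3: [2].
(χ(G) = 3 ≤ 3.)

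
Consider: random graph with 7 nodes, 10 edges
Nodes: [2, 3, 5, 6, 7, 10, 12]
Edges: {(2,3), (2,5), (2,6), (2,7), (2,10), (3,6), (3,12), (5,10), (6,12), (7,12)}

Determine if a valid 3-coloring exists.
Yes, G is 3-colorable

A valid 3-coloring: color 1: [2, 12]; color 2: [6, 7, 10]; color 3: [3, 5].
(χ(G) = 3 ≤ 3.)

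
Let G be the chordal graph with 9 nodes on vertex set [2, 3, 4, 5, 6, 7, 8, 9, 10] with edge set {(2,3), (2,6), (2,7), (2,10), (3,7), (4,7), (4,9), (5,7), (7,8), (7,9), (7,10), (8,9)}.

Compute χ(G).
Clique number ω(G) = 3 (lower bound: χ ≥ ω).
The clique on [2, 7, 10] has size 3, forcing χ ≥ 3, and the coloring below uses 3 colors, so χ(G) = 3.
A valid 3-coloring: color 1: [6, 7]; color 2: [2, 5, 9]; color 3: [3, 4, 8, 10].

χ(G) = 3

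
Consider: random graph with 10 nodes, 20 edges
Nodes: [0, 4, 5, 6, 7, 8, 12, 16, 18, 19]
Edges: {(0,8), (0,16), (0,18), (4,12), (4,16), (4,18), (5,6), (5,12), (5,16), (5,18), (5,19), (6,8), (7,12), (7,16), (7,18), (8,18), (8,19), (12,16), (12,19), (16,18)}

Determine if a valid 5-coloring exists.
A valid 5-coloring: color 1: [8, 16]; color 2: [6, 12, 18]; color 3: [0, 4, 5, 7]; color 4: [19].
(χ(G) = 4 ≤ 5.)

Yes, G is 5-colorable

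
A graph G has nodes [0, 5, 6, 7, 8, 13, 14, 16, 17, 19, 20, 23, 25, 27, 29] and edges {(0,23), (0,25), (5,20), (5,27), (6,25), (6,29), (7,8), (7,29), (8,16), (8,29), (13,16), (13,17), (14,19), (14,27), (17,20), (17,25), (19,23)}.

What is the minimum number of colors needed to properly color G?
χ(G) = 3

Clique number ω(G) = 3 (lower bound: χ ≥ ω).
The clique on [7, 8, 29] has size 3, forcing χ ≥ 3, and the coloring below uses 3 colors, so χ(G) = 3.
A valid 3-coloring: color 1: [5, 6, 8, 14, 17, 23]; color 2: [13, 19, 20, 25, 27, 29]; color 3: [0, 7, 16].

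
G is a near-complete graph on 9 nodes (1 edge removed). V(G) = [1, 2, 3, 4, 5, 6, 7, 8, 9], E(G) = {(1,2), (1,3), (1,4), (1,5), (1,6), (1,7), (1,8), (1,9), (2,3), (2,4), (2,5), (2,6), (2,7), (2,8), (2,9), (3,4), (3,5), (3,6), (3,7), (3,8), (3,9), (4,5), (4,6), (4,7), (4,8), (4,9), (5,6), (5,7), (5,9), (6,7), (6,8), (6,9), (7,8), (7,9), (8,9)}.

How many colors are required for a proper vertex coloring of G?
Clique number ω(G) = 8 (lower bound: χ ≥ ω).
The clique on [1, 2, 3, 4, 6, 7, 8, 9] has size 8, forcing χ ≥ 8, and the coloring below uses 8 colors, so χ(G) = 8.
A valid 8-coloring: color 1: [4]; color 2: [1]; color 3: [3]; color 4: [7]; color 5: [9]; color 6: [6]; color 7: [2]; color 8: [5, 8].

χ(G) = 8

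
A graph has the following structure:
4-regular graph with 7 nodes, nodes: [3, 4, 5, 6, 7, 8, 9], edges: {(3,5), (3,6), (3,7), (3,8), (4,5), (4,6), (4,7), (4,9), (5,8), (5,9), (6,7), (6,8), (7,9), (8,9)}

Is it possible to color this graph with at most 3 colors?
Suppose a proper 3-coloring c exists. The clique [3, 5, 8] takes 3 distinct colors; by symmetry let c(3) = 1, c(5) = 2, c(8) = 3.
- Vertex 6: neighbors [3, 8] already have colors [1, 3] ⇒ c(6) = 2.
- Vertex 7: neighbors [3, 6] already have colors [1, 2] ⇒ c(7) = 3.
- Vertex 4: neighbors [5, 7] already have colors [2, 3] ⇒ c(4) = 1.
- Vertex 9: neighbors [4, 5, 7] already have colors [1, 2, 3] — all 3 colors blocked. Contradiction.
The forced assignments end in a contradiction, so G has no proper 3-coloring (χ ≥ 4).

No, G is not 3-colorable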